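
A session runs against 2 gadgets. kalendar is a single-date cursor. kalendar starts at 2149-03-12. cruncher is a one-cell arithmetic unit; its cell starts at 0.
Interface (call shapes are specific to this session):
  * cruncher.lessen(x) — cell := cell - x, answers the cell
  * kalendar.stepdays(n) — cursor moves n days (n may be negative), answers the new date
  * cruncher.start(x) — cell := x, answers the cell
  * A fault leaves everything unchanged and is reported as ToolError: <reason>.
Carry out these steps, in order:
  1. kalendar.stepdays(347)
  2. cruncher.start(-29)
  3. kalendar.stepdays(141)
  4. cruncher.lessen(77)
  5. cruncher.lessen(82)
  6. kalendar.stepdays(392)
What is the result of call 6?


Calling kalendar.stepdays using n=347, which returns 2150-02-22.
I use cruncher.start using x=-29, and get -29.
I use kalendar.stepdays using n=141: 2150-07-13.
I use cruncher.lessen using x=77, and see -106.
I use cruncher.lessen using x=82, and see -188.
I try kalendar.stepdays using n=392, and get 2151-08-09.

Answer: 2151-08-09


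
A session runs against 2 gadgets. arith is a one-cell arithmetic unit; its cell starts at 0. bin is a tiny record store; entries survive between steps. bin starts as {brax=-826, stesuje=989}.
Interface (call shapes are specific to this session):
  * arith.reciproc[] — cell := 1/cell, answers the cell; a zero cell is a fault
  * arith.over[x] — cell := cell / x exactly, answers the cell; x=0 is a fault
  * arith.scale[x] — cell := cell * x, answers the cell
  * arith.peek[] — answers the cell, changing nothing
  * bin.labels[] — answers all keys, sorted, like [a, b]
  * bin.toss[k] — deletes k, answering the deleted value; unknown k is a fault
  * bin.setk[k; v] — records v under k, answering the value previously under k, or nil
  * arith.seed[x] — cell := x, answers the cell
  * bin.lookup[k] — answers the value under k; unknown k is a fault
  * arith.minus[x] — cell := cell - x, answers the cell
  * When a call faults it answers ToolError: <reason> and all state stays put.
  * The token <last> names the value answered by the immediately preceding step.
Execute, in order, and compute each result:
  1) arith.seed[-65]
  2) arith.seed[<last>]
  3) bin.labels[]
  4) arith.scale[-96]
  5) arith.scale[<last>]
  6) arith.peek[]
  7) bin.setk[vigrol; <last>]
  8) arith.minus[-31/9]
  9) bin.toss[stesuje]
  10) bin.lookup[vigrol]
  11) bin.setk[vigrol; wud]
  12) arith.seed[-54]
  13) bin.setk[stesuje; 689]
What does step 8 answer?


→ arith.seed(x=-65)
← -65
→ arith.seed(x=<last>)
← -65
→ bin.labels()
← [brax, stesuje]
→ arith.scale(x=-96)
← 6240
→ arith.scale(x=<last>)
← 38937600
→ arith.peek()
← 38937600
→ bin.setk(k=vigrol, v=<last>)
← nil
→ arith.minus(x=-31/9)
← 350438431/9
→ bin.toss(k=stesuje)
← 989
→ bin.lookup(k=vigrol)
← 38937600
→ bin.setk(k=vigrol, v=wud)
← 38937600
→ arith.seed(x=-54)
← -54
→ bin.setk(k=stesuje, v=689)
← nil

Answer: 350438431/9


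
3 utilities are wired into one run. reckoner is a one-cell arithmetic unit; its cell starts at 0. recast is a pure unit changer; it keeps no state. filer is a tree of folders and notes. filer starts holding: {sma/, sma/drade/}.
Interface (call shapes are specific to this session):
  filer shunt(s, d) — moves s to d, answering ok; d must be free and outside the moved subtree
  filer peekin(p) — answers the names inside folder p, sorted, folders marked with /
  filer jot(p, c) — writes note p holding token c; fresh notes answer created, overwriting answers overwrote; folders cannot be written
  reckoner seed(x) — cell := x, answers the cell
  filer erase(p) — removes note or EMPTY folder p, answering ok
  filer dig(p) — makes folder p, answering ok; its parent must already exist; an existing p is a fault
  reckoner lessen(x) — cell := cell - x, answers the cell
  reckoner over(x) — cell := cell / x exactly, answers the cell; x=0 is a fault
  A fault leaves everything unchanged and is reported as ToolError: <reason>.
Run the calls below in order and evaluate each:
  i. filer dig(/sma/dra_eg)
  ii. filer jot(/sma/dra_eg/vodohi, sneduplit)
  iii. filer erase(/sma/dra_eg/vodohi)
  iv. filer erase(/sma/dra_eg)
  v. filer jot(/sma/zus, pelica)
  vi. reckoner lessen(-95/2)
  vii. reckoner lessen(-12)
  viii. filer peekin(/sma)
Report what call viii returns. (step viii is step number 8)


% filer dig(/sma/dra_eg) : ok
% filer jot(/sma/dra_eg/vodohi, sneduplit) : created
% filer erase(/sma/dra_eg/vodohi) : ok
% filer erase(/sma/dra_eg) : ok
% filer jot(/sma/zus, pelica) : created
% reckoner lessen(-95/2) : 95/2
% reckoner lessen(-12) : 119/2
% filer peekin(/sma) : [drade/, zus]

Answer: [drade/, zus]


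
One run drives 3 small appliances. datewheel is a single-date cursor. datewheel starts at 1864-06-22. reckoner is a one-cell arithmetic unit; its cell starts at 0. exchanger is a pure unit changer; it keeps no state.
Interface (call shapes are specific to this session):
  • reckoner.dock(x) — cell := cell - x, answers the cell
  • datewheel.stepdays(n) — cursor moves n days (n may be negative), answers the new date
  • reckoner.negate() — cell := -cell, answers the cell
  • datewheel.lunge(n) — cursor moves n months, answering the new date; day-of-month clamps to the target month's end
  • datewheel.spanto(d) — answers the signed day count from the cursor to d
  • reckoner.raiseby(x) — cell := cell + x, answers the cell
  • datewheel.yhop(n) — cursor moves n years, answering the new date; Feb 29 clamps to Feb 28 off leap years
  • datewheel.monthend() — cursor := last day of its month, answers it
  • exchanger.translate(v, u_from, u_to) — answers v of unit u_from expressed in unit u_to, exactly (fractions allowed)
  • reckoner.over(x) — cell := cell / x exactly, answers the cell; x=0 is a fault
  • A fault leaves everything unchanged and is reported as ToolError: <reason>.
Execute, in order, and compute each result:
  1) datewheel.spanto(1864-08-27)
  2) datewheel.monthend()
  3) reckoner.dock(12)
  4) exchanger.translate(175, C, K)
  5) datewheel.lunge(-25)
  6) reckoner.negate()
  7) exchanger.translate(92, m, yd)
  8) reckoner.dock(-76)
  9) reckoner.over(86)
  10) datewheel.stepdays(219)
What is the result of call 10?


;; datewheel.spanto(d: 1864-08-27) -> 66
;; datewheel.monthend() -> 1864-06-30
;; reckoner.dock(x: 12) -> -12
;; exchanger.translate(v: 175, u_from: C, u_to: K) -> 8963/20
;; datewheel.lunge(n: -25) -> 1862-05-30
;; reckoner.negate() -> 12
;; exchanger.translate(v: 92, u_from: m, u_to: yd) -> 115000/1143
;; reckoner.dock(x: -76) -> 88
;; reckoner.over(x: 86) -> 44/43
;; datewheel.stepdays(n: 219) -> 1863-01-04

Answer: 1863-01-04


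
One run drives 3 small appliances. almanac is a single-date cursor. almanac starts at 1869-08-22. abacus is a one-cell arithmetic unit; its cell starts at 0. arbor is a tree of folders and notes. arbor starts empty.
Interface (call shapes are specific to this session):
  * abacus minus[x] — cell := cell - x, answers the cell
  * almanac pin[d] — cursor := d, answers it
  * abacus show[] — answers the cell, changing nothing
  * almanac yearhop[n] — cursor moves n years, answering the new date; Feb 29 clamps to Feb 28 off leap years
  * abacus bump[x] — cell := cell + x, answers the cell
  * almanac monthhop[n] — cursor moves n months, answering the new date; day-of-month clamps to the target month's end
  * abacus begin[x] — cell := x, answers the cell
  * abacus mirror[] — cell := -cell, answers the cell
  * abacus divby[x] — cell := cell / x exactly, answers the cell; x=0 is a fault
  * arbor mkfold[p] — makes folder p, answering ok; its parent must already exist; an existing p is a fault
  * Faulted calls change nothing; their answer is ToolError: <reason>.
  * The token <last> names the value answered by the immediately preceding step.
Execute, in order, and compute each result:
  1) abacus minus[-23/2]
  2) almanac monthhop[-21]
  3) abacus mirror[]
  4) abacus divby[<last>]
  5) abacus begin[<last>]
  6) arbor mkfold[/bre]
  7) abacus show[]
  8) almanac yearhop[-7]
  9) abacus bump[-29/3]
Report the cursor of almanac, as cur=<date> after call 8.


Answer: cur=1860-11-22

Derivation:
Act: abacus minus[x=-23/2]
Obs: 23/2
Act: almanac monthhop[n=-21]
Obs: 1867-11-22
Act: abacus mirror[]
Obs: -23/2
Act: abacus divby[x=<last>]
Obs: 1
Act: abacus begin[x=<last>]
Obs: 1
Act: arbor mkfold[p=/bre]
Obs: ok
Act: abacus show[]
Obs: 1
Act: almanac yearhop[n=-7]
Obs: 1860-11-22
Act: abacus bump[x=-29/3]
Obs: -26/3


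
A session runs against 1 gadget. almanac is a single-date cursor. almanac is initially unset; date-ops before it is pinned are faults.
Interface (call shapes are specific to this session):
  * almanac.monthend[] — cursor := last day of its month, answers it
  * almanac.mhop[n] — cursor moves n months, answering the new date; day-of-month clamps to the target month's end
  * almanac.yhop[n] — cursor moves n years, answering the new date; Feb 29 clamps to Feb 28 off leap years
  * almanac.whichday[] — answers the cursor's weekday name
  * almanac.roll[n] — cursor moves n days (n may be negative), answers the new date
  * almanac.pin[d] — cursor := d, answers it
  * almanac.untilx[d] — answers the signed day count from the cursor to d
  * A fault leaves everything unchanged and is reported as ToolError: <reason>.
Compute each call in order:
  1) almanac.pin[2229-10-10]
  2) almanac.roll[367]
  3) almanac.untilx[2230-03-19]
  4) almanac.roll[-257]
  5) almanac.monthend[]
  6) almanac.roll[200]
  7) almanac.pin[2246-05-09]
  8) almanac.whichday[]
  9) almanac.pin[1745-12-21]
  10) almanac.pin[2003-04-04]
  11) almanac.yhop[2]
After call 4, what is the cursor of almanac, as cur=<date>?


Now I run almanac.pin using 2229-10-10, and get 2229-10-10.
I try almanac.roll using 367, which returns 2230-10-12.
Using almanac.untilx using 2230-03-19, → -207.
Now I run almanac.roll using -257, — result: 2230-01-28.
Now I run almanac.monthend(): 2230-01-31.
Now I run almanac.roll using 200, and get 2230-08-19.
I try almanac.pin using 2246-05-09: 2246-05-09.
I try almanac.whichday(): Saturday.
Calling almanac.pin using 1745-12-21, and get 1745-12-21.
Next I call almanac.pin using 2003-04-04, yielding 2003-04-04.
Now I run almanac.yhop using 2, and observe 2005-04-04.

Answer: cur=2230-01-28


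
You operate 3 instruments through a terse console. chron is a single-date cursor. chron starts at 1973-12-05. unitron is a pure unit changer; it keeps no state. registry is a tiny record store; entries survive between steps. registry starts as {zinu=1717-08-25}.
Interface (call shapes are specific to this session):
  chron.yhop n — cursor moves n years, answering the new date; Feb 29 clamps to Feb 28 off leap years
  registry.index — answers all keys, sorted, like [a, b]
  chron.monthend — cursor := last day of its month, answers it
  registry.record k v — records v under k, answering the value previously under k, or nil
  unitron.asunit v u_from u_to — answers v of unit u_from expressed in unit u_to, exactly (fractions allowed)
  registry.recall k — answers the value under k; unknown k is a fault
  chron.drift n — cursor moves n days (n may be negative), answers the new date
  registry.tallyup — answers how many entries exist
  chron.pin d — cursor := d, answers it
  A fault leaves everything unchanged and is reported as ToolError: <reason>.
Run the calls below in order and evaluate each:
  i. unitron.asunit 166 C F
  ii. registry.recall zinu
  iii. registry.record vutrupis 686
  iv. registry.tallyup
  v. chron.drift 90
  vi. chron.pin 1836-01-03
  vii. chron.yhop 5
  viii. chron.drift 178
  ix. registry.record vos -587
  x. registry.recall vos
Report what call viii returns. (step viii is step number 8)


Answer: 1841-06-30

Derivation:
·→ unitron.asunit(166, C, F)
·← 1654/5
·→ registry.recall(zinu)
·← 1717-08-25
·→ registry.record(vutrupis, 686)
·← nil
·→ registry.tallyup()
·← 2
·→ chron.drift(90)
·← 1974-03-05
·→ chron.pin(1836-01-03)
·← 1836-01-03
·→ chron.yhop(5)
·← 1841-01-03
·→ chron.drift(178)
·← 1841-06-30
·→ registry.record(vos, -587)
·← nil
·→ registry.recall(vos)
·← -587


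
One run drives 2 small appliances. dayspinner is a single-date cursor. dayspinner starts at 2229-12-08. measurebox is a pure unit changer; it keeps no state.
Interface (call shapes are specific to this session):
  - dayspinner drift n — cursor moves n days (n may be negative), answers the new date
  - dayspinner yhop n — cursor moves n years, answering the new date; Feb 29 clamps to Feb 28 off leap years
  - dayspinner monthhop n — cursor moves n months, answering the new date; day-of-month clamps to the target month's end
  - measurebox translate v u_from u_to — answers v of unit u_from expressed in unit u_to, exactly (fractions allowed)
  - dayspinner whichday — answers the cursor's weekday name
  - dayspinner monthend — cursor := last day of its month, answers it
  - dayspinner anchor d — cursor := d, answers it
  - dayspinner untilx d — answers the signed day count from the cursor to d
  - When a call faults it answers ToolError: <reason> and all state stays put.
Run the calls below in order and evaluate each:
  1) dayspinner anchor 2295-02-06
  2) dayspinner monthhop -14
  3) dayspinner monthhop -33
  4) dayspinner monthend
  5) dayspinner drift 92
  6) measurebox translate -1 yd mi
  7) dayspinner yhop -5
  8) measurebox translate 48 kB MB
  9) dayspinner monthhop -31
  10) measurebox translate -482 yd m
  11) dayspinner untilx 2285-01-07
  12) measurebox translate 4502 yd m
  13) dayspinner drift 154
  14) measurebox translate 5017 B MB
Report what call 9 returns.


·→ dayspinner anchor(d→2295-02-06)
·← 2295-02-06
·→ dayspinner monthhop(n→-14)
·← 2293-12-06
·→ dayspinner monthhop(n→-33)
·← 2291-03-06
·→ dayspinner monthend()
·← 2291-03-31
·→ dayspinner drift(n→92)
·← 2291-07-01
·→ measurebox translate(v→-1, u_from→yd, u_to→mi)
·← -1/1760
·→ dayspinner yhop(n→-5)
·← 2286-07-01
·→ measurebox translate(v→48, u_from→kB, u_to→MB)
·← 6/125
·→ dayspinner monthhop(n→-31)
·← 2283-12-01
·→ measurebox translate(v→-482, u_from→yd, u_to→m)
·← -275463/625
·→ dayspinner untilx(d→2285-01-07)
·← 403
·→ measurebox translate(v→4502, u_from→yd, u_to→m)
·← 2572893/625
·→ dayspinner drift(n→154)
·← 2284-05-03
·→ measurebox translate(v→5017, u_from→B, u_to→MB)
·← 5017/1000000

Answer: 2283-12-01


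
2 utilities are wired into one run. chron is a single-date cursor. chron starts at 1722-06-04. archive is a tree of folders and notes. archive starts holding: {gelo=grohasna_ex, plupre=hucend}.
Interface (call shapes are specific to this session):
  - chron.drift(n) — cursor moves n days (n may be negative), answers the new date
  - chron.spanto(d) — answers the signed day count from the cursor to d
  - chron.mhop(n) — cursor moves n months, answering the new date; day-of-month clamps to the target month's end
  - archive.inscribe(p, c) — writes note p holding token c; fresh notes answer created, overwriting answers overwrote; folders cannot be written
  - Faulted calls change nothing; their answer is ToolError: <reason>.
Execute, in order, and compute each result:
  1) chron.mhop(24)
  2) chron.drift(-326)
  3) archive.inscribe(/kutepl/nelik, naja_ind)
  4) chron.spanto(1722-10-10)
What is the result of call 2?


! mhop(n=24) ~> 1724-06-04
! drift(n=-326) ~> 1723-07-14
! inscribe(p=/kutepl/nelik, c=naja_ind) ~> ToolError: no parent
! spanto(d=1722-10-10) ~> -277

Answer: 1723-07-14


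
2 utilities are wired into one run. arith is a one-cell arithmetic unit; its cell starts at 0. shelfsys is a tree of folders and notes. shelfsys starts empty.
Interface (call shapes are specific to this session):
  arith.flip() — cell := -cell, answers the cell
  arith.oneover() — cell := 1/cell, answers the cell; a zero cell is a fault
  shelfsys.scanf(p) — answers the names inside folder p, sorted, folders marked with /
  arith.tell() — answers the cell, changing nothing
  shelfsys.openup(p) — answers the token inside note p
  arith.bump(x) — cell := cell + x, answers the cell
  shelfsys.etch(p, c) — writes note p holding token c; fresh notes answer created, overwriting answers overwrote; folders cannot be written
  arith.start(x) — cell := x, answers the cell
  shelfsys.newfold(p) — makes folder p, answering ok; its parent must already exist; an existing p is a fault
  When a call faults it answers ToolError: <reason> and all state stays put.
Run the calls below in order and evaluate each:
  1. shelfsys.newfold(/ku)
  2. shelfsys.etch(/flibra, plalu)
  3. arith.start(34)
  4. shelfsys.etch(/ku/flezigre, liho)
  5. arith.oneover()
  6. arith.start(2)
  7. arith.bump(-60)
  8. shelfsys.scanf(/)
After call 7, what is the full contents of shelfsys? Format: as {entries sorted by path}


! 1. shelfsys.newfold(p→/ku) == ok
! 2. shelfsys.etch(p→/flibra, c→plalu) == created
! 3. arith.start(x→34) == 34
! 4. shelfsys.etch(p→/ku/flezigre, c→liho) == created
! 5. arith.oneover() == 1/34
! 6. arith.start(x→2) == 2
! 7. arith.bump(x→-60) == -58
! 8. shelfsys.scanf(p→/) == [flibra, ku/]

Answer: {flibra=plalu, ku/, ku/flezigre=liho}


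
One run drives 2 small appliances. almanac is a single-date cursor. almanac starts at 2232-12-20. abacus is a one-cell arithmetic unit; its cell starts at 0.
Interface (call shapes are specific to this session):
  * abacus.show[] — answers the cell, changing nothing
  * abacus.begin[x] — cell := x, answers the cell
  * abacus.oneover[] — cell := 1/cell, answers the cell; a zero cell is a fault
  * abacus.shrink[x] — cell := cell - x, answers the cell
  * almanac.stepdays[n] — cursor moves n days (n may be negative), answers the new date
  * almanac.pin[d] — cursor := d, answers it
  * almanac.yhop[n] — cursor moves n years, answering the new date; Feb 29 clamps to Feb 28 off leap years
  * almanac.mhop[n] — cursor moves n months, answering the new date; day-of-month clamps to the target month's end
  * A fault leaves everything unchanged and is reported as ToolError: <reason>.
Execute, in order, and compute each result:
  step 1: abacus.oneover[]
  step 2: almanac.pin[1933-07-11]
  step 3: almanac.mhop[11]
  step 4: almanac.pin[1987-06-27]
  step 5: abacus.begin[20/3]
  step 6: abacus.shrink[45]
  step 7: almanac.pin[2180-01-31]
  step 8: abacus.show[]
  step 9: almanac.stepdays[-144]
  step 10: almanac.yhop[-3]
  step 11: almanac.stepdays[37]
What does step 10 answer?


Answer: 2176-09-09

Derivation:
→ abacus.oneover()
← ToolError: reciprocal of zero
→ almanac.pin(1933-07-11)
← 1933-07-11
→ almanac.mhop(11)
← 1934-06-11
→ almanac.pin(1987-06-27)
← 1987-06-27
→ abacus.begin(20/3)
← 20/3
→ abacus.shrink(45)
← -115/3
→ almanac.pin(2180-01-31)
← 2180-01-31
→ abacus.show()
← -115/3
→ almanac.stepdays(-144)
← 2179-09-09
→ almanac.yhop(-3)
← 2176-09-09
→ almanac.stepdays(37)
← 2176-10-16


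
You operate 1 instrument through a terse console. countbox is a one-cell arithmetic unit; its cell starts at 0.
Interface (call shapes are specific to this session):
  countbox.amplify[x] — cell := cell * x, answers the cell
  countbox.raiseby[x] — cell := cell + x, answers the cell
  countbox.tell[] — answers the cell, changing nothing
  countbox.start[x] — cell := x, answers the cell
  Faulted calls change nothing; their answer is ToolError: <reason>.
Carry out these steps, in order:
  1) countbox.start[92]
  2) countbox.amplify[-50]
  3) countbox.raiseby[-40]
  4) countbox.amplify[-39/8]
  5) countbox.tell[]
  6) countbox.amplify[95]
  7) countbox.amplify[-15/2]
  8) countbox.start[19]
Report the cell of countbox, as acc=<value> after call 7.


Answer: acc=-16116750

Derivation:
CALL countbox.start[x='92']
RET  92
CALL countbox.amplify[x='-50']
RET  -4600
CALL countbox.raiseby[x='-40']
RET  -4640
CALL countbox.amplify[x='-39/8']
RET  22620
CALL countbox.tell[]
RET  22620
CALL countbox.amplify[x='95']
RET  2148900
CALL countbox.amplify[x='-15/2']
RET  -16116750
CALL countbox.start[x='19']
RET  19


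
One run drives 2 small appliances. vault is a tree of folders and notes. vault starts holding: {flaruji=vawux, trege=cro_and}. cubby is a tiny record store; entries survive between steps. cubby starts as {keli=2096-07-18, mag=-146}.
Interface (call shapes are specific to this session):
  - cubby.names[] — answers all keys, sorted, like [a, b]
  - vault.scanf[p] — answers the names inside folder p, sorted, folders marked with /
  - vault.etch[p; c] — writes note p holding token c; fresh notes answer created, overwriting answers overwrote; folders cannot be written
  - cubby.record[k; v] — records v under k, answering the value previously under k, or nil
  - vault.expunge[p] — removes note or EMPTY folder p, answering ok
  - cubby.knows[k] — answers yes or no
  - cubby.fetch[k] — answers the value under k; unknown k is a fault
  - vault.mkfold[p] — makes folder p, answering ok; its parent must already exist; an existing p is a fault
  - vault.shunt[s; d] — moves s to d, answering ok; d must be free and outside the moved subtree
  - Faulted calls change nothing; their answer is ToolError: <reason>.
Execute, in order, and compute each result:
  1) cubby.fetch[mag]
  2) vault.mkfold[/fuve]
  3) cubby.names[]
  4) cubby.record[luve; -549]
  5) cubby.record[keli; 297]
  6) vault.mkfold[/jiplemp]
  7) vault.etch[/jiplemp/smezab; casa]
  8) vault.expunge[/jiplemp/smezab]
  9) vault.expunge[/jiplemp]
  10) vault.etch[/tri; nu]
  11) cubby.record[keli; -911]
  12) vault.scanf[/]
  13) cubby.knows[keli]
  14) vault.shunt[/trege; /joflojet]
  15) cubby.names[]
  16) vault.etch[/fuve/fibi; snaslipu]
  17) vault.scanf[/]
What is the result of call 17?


Answer: [flaruji, fuve/, joflojet, tri]

Derivation:
>> fetch(k='mag')
<< -146
>> mkfold(p='/fuve')
<< ok
>> names()
<< [keli, mag]
>> record(k='luve', v='-549')
<< nil
>> record(k='keli', v='297')
<< 2096-07-18
>> mkfold(p='/jiplemp')
<< ok
>> etch(p='/jiplemp/smezab', c='casa')
<< created
>> expunge(p='/jiplemp/smezab')
<< ok
>> expunge(p='/jiplemp')
<< ok
>> etch(p='/tri', c='nu')
<< created
>> record(k='keli', v='-911')
<< 297
>> scanf(p='/')
<< [flaruji, fuve/, trege, tri]
>> knows(k='keli')
<< yes
>> shunt(s='/trege', d='/joflojet')
<< ok
>> names()
<< [keli, luve, mag]
>> etch(p='/fuve/fibi', c='snaslipu')
<< created
>> scanf(p='/')
<< [flaruji, fuve/, joflojet, tri]


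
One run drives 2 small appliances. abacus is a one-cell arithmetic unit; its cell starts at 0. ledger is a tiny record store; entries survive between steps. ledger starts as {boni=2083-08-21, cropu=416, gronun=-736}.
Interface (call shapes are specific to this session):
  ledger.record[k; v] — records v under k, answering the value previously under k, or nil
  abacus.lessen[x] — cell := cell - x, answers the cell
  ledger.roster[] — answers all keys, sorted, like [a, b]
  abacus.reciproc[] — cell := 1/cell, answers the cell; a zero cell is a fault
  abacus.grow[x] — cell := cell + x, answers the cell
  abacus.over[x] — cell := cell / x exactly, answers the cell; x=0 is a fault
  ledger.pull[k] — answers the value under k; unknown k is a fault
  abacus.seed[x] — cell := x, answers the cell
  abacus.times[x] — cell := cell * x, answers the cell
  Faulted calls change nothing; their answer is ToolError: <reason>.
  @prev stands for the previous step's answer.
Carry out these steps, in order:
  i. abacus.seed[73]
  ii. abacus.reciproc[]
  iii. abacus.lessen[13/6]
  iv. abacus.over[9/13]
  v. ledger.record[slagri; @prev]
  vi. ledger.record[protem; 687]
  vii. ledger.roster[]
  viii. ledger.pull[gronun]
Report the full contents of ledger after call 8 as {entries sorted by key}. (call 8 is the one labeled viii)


Answer: {boni=2083-08-21, cropu=416, gronun=-736, protem=687, slagri=-12259/3942}

Derivation:
Step: seed[x: 73]
Result: 73
Step: reciproc[]
Result: 1/73
Step: lessen[x: 13/6]
Result: -943/438
Step: over[x: 9/13]
Result: -12259/3942
Step: record[k: slagri; v: @prev]
Result: nil
Step: record[k: protem; v: 687]
Result: nil
Step: roster[]
Result: [boni, cropu, gronun, protem, slagri]
Step: pull[k: gronun]
Result: -736


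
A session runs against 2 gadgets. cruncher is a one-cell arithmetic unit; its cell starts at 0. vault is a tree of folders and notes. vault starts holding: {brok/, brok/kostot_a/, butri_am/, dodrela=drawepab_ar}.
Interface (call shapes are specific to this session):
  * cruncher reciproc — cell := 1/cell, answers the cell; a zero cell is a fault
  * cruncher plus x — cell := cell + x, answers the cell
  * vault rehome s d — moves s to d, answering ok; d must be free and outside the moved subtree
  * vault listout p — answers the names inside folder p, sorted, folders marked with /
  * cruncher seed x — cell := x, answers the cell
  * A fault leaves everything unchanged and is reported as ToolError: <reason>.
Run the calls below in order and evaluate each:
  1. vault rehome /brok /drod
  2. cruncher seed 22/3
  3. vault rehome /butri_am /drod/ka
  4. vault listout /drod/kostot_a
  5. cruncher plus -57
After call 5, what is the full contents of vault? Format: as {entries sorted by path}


Answer: {dodrela=drawepab_ar, drod/, drod/ka/, drod/kostot_a/}

Derivation:
Act: vault rehome[s→/brok; d→/drod]
Obs: ok
Act: cruncher seed[x→22/3]
Obs: 22/3
Act: vault rehome[s→/butri_am; d→/drod/ka]
Obs: ok
Act: vault listout[p→/drod/kostot_a]
Obs: []
Act: cruncher plus[x→-57]
Obs: -149/3


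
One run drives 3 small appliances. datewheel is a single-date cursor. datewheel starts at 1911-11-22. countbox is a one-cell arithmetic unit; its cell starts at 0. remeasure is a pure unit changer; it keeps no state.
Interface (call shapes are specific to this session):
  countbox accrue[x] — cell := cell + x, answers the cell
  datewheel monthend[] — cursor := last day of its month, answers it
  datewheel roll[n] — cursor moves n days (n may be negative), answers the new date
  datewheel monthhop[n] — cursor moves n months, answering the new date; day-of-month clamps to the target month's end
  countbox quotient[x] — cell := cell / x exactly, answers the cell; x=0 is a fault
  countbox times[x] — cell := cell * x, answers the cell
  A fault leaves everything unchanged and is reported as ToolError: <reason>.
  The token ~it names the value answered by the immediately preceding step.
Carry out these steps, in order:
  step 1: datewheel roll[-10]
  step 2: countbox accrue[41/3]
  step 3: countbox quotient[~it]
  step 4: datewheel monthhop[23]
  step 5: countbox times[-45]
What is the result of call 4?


Answer: 1913-10-12

Derivation:
Calling datewheel roll passing n: -10, giving 1911-11-12.
I run countbox accrue passing x: 41/3, — result: 41/3.
Calling countbox quotient passing x: ~it: 1.
Calling datewheel monthhop passing n: 23, — result: 1913-10-12.
Now I run countbox times passing x: -45: -45.


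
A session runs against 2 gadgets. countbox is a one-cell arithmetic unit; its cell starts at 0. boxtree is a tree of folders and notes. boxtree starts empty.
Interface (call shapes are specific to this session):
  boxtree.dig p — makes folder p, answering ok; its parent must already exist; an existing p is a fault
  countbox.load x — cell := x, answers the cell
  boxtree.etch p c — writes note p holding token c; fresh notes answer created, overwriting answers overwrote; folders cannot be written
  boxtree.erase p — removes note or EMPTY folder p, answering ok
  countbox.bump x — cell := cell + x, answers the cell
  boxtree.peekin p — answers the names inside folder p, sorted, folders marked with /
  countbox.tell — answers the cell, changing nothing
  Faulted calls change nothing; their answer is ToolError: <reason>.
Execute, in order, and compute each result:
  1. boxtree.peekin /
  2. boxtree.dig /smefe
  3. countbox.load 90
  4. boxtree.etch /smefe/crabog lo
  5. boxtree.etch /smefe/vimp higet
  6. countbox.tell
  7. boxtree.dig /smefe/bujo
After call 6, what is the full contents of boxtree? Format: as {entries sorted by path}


[in] boxtree.peekin p='/'
[out] []
[in] boxtree.dig p='/smefe'
[out] ok
[in] countbox.load x='90'
[out] 90
[in] boxtree.etch p='/smefe/crabog' c='lo'
[out] created
[in] boxtree.etch p='/smefe/vimp' c='higet'
[out] created
[in] countbox.tell
[out] 90
[in] boxtree.dig p='/smefe/bujo'
[out] ok

Answer: {smefe/, smefe/crabog=lo, smefe/vimp=higet}


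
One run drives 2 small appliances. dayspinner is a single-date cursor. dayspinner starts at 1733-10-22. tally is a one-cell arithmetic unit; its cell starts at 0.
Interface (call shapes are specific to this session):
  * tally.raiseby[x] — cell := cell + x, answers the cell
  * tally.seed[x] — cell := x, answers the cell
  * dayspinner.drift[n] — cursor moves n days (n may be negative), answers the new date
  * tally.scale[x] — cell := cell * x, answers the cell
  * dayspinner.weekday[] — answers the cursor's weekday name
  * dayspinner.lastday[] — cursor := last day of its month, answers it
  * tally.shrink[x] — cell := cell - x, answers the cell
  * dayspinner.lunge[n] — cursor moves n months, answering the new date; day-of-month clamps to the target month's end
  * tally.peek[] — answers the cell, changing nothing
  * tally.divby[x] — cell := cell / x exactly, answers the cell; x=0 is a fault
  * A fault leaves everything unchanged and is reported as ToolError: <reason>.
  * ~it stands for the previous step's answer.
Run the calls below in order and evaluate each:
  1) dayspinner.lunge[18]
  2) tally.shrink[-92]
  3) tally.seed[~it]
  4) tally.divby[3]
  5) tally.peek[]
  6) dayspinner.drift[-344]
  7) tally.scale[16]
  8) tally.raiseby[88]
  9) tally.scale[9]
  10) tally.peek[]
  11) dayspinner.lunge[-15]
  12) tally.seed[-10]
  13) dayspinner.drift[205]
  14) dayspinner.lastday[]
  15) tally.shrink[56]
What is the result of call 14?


Answer: 1733-09-30

Derivation:
-> lunge(18)
<- 1735-04-22
-> shrink(-92)
<- 92
-> seed(~it)
<- 92
-> divby(3)
<- 92/3
-> peek()
<- 92/3
-> drift(-344)
<- 1734-05-13
-> scale(16)
<- 1472/3
-> raiseby(88)
<- 1736/3
-> scale(9)
<- 5208
-> peek()
<- 5208
-> lunge(-15)
<- 1733-02-13
-> seed(-10)
<- -10
-> drift(205)
<- 1733-09-06
-> lastday()
<- 1733-09-30
-> shrink(56)
<- -66


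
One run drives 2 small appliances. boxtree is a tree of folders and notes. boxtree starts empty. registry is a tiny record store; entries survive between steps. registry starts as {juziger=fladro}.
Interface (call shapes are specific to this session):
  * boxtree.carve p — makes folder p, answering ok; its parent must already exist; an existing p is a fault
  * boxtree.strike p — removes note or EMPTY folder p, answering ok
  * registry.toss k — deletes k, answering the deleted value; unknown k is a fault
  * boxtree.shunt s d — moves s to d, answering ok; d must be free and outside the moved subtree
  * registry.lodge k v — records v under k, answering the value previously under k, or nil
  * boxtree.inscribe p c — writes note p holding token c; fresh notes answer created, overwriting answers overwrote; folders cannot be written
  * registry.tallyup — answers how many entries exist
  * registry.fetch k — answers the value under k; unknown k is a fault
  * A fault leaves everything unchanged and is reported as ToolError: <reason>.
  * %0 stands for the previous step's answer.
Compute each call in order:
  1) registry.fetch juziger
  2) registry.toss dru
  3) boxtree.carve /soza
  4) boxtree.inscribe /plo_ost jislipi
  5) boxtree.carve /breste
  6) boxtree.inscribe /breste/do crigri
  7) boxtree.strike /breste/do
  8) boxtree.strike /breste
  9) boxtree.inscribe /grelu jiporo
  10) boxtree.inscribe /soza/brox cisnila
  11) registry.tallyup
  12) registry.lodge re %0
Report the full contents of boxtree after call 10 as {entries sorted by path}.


I try fetch with k: juziger, giving fladro.
I call toss with k: dru, yielding ToolError: no such key dru.
Next I call carve with p: /soza, and get ok.
Invoking inscribe with p: /plo_ost, c: jislipi: created.
Then carve with p: /breste, giving ok.
I try inscribe with p: /breste/do, c: crigri, and see created.
I use strike with p: /breste/do, → ok.
I use strike with p: /breste, and observe ok.
Invoking inscribe with p: /grelu, c: jiporo, and observe created.
Now I run inscribe with p: /soza/brox, c: cisnila, → created.
Using tallyup, and see 1.
Invoking lodge with k: re, v: %0, yielding nil.

Answer: {grelu=jiporo, plo_ost=jislipi, soza/, soza/brox=cisnila}


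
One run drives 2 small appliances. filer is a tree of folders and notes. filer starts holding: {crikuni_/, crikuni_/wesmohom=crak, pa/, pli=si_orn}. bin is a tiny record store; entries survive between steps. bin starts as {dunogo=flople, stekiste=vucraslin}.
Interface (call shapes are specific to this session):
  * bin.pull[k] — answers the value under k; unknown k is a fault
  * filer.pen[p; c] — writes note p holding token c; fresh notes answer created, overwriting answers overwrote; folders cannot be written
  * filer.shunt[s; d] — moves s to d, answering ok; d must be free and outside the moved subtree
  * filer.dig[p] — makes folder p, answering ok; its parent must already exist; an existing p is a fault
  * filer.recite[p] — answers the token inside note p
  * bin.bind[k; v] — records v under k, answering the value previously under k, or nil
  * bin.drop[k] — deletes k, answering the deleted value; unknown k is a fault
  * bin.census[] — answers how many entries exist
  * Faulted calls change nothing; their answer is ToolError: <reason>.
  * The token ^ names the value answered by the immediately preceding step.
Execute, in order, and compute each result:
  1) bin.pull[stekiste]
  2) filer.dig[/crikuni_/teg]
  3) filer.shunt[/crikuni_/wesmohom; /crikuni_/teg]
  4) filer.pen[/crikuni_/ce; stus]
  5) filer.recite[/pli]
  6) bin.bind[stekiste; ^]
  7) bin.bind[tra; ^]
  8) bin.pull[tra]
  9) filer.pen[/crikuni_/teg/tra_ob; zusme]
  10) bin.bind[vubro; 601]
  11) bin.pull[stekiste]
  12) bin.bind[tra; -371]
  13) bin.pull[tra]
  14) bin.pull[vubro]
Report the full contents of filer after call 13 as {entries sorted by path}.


-> pull(k→stekiste)
<- vucraslin
-> dig(p→/crikuni_/teg)
<- ok
-> shunt(s→/crikuni_/wesmohom, d→/crikuni_/teg)
<- ToolError: exists
-> pen(p→/crikuni_/ce, c→stus)
<- created
-> recite(p→/pli)
<- si_orn
-> bind(k→stekiste, v→^)
<- vucraslin
-> bind(k→tra, v→^)
<- nil
-> pull(k→tra)
<- vucraslin
-> pen(p→/crikuni_/teg/tra_ob, c→zusme)
<- created
-> bind(k→vubro, v→601)
<- nil
-> pull(k→stekiste)
<- si_orn
-> bind(k→tra, v→-371)
<- vucraslin
-> pull(k→tra)
<- -371
-> pull(k→vubro)
<- 601

Answer: {crikuni_/, crikuni_/ce=stus, crikuni_/teg/, crikuni_/teg/tra_ob=zusme, crikuni_/wesmohom=crak, pa/, pli=si_orn}


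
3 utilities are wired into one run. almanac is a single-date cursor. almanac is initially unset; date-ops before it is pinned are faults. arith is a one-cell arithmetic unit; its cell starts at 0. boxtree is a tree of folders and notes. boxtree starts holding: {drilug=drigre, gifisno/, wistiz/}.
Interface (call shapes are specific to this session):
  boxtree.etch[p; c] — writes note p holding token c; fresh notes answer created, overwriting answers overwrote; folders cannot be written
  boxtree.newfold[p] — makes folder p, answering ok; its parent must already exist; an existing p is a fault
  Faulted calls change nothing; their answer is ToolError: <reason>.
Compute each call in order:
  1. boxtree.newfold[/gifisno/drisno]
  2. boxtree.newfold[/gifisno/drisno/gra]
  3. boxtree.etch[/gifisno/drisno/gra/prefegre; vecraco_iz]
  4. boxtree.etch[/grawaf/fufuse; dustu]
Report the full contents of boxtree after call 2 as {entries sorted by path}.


Answer: {drilug=drigre, gifisno/, gifisno/drisno/, gifisno/drisno/gra/, wistiz/}

Derivation:
> newfold p→/gifisno/drisno
  ok
> newfold p→/gifisno/drisno/gra
  ok
> etch p→/gifisno/drisno/gra/prefegre c→vecraco_iz
  created
> etch p→/grawaf/fufuse c→dustu
  ToolError: no parent


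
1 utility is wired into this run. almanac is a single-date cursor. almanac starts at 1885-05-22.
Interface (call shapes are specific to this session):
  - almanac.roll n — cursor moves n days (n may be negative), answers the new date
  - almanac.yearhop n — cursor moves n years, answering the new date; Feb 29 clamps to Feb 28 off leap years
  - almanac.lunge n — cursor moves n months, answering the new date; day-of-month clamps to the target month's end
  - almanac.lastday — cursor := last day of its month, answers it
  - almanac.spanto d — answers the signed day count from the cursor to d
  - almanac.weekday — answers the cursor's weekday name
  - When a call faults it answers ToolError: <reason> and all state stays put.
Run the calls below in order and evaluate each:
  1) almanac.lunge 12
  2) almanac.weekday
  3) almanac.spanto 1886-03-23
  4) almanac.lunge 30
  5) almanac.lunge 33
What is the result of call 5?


Next I call lunge passing n→12, giving 1886-05-22.
I try weekday, giving Saturday.
I call spanto passing d→1886-03-23, giving -60.
I invoke lunge passing n→30, — result: 1888-11-22.
I try lunge passing n→33, — result: 1891-08-22.

Answer: 1891-08-22


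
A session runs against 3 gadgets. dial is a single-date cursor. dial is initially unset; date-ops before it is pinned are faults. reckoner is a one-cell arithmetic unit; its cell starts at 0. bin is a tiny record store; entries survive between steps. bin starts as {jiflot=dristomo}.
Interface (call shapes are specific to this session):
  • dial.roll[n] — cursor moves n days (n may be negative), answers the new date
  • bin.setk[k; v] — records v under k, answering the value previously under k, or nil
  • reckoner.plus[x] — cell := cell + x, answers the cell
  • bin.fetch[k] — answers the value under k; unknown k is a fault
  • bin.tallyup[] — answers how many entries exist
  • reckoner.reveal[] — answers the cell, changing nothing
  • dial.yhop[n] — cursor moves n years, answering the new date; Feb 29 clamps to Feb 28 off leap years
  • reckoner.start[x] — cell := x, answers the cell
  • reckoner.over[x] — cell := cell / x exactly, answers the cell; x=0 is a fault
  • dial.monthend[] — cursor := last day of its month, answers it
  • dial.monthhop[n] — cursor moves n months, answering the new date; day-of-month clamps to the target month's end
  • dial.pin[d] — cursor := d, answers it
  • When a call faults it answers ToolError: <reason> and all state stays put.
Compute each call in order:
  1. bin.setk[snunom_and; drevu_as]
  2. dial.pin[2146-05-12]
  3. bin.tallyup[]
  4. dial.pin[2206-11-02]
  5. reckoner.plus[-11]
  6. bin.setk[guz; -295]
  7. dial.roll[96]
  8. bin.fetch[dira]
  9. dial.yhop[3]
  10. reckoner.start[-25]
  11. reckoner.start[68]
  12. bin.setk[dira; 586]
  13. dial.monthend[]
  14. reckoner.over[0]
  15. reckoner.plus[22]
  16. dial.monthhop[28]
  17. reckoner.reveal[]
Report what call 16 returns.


==> setk(k: snunom_and, v: drevu_as)
<== nil
==> pin(d: 2146-05-12)
<== 2146-05-12
==> tallyup()
<== 2
==> pin(d: 2206-11-02)
<== 2206-11-02
==> plus(x: -11)
<== -11
==> setk(k: guz, v: -295)
<== nil
==> roll(n: 96)
<== 2207-02-06
==> fetch(k: dira)
<== ToolError: no such key dira
==> yhop(n: 3)
<== 2210-02-06
==> start(x: -25)
<== -25
==> start(x: 68)
<== 68
==> setk(k: dira, v: 586)
<== nil
==> monthend()
<== 2210-02-28
==> over(x: 0)
<== ToolError: division by zero
==> plus(x: 22)
<== 90
==> monthhop(n: 28)
<== 2212-06-28
==> reveal()
<== 90

Answer: 2212-06-28


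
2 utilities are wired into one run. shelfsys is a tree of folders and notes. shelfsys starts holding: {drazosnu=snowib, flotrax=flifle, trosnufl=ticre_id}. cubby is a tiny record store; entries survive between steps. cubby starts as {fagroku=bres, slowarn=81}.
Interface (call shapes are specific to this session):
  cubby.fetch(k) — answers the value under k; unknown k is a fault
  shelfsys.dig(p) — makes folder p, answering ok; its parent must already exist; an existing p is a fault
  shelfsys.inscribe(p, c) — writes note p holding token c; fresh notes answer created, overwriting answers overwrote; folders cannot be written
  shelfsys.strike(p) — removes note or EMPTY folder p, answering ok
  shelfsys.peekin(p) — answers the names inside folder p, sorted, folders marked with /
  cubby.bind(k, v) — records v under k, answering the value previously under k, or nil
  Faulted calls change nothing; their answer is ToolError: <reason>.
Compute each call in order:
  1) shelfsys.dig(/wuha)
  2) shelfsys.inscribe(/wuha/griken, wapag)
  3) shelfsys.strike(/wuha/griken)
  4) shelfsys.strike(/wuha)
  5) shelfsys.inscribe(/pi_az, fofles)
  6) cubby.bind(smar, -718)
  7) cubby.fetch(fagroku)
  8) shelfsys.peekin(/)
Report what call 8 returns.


% shelfsys.dig(p: /wuha) => ok
% shelfsys.inscribe(p: /wuha/griken, c: wapag) => created
% shelfsys.strike(p: /wuha/griken) => ok
% shelfsys.strike(p: /wuha) => ok
% shelfsys.inscribe(p: /pi_az, c: fofles) => created
% cubby.bind(k: smar, v: -718) => nil
% cubby.fetch(k: fagroku) => bres
% shelfsys.peekin(p: /) => [drazosnu, flotrax, pi_az, trosnufl]

Answer: [drazosnu, flotrax, pi_az, trosnufl]
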